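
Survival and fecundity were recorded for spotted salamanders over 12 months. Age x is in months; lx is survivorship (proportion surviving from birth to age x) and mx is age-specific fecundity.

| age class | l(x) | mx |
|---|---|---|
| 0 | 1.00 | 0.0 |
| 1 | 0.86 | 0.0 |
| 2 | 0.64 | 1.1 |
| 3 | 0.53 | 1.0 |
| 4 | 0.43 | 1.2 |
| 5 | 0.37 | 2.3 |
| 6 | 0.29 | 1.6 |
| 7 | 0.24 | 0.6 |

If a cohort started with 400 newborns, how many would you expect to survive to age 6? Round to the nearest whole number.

116

Expected survivors = N0 · l_6 = 400 × 0.29 = 116 → 116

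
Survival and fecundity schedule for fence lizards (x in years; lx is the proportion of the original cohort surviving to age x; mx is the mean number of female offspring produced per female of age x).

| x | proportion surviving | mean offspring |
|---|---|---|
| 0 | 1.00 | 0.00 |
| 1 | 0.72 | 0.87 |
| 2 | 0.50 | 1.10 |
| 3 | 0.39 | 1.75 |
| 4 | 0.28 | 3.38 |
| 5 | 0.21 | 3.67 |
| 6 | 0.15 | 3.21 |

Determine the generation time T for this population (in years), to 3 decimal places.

3.525

lx·mx: 0, 0.6264, 0.55, 0.6825, 0.9464, 0.7707, 0.4815 → R0 = 4.0575
x·lx·mx: 0, 0.6264, 1.1, 2.0475, 3.7856, 3.8535, 2.889 → Σ = 14.302
T = 14.302 / 4.0575 = 3.524831… → 3.525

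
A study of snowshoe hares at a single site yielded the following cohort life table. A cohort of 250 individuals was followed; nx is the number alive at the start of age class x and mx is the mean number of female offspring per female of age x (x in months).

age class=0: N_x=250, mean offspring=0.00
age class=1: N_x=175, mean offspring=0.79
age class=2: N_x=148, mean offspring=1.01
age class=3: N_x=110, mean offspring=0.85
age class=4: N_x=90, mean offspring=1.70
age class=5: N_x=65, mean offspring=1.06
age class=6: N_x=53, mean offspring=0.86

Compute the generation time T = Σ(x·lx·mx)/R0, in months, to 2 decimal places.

lx = nx/n0 = nx/250: 1, 0.7, 0.592, 0.44, 0.36, 0.26, 0.212
lx·mx: 0, 0.553, 0.59792, 0.374, 0.612, 0.2756, 0.18232 → R0 = 2.59484
x·lx·mx: 0, 0.553, 1.19584, 1.122, 2.448, 1.378, 1.09392 → Σ = 7.79076
T = 7.79076 / 2.59484 = 3.002405… → 3.00

3.00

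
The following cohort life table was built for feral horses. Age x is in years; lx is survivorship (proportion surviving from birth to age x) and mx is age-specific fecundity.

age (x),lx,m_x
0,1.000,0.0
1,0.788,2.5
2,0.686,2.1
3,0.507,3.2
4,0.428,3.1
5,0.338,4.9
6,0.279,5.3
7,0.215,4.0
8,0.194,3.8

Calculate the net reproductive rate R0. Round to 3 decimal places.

lx·mx by age: 0, 1.97, 1.4406, 1.6224, 1.3268, 1.6562, 1.4787, 0.86, 0.7372
R0 = Σ lx·mx = 11.0919 → 11.092

11.092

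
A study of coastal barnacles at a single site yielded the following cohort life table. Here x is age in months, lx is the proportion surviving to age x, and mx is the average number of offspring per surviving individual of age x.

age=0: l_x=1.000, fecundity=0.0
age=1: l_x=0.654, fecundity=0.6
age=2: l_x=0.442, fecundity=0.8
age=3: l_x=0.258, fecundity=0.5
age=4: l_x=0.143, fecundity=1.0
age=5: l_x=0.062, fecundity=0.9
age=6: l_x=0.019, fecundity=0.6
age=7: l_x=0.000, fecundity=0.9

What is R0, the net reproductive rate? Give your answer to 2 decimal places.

lx·mx by age: 0, 0.3924, 0.3536, 0.129, 0.143, 0.0558, 0.0114, 0
R0 = Σ lx·mx = 1.0852 → 1.09

1.09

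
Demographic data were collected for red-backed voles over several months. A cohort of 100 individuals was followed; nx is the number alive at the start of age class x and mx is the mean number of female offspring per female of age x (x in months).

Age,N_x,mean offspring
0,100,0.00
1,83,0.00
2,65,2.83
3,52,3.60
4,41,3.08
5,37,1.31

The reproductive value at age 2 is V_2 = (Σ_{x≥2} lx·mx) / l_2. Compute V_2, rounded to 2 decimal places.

8.40

lx = nx/n0 = nx/100: 1, 0.83, 0.65, 0.52, 0.41, 0.37
lx·mx for x ≥ 2: 1.8395, 1.872, 1.2628, 0.4847 → sum = 5.459
V_2 = 5.459 / l_2 = 5.459 / 0.65 = 8.398462… → 8.40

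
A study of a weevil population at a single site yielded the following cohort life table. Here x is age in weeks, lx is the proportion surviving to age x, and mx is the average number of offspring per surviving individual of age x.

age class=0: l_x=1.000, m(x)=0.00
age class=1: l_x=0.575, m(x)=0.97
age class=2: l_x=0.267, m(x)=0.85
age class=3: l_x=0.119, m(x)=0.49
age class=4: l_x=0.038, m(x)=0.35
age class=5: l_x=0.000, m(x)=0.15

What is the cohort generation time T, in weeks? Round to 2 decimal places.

lx·mx: 0, 0.55775, 0.22695, 0.05831, 0.0133, 0 → R0 = 0.85631
x·lx·mx: 0, 0.55775, 0.4539, 0.17493, 0.0532, 0 → Σ = 1.23978
T = 1.23978 / 0.85631 = 1.447817… → 1.45

1.45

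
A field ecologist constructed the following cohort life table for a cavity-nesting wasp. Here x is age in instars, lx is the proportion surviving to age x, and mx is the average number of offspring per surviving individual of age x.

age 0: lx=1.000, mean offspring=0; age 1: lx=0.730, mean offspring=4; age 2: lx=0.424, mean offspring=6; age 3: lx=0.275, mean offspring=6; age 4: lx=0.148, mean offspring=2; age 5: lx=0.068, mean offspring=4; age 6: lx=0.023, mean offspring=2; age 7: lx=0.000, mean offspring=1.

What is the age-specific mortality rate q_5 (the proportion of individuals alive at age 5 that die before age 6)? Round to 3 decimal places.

q_5 = (l_5 − l_6) / l_5 = (0.068 − 0.023) / 0.068
     = 0.045 / 0.068 = 0.661765… → 0.662

0.662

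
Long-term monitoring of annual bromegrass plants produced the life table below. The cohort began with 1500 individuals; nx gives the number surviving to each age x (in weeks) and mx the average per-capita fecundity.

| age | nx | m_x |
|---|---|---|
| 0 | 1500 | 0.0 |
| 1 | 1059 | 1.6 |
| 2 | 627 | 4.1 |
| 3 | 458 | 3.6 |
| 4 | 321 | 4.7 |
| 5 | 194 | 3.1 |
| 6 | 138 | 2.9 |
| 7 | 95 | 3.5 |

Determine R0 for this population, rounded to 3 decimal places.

5.838

lx = nx/n0 = nx/1500: 1, 0.706, 0.418, 0.30533…, 0.214, 0.12933…, 0.092, 0.06333…
lx·mx by age: 0, 1.1296, 1.7138, 1.0992…, 1.0058, 0.400933…, 0.2668, 0.221667…
R0 = Σ lx·mx = 5.8378… → 5.838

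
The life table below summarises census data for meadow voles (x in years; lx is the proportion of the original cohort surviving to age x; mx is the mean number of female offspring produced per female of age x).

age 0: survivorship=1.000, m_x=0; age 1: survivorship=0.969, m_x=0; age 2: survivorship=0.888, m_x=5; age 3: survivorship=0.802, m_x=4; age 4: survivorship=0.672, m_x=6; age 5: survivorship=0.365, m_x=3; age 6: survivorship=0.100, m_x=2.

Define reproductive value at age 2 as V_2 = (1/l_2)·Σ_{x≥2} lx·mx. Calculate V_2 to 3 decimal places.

14.611

lx·mx for x ≥ 2: 4.44, 3.208, 4.032, 1.095, 0.2 → sum = 12.975
V_2 = 12.975 / l_2 = 12.975 / 0.888 = 14.611486… → 14.611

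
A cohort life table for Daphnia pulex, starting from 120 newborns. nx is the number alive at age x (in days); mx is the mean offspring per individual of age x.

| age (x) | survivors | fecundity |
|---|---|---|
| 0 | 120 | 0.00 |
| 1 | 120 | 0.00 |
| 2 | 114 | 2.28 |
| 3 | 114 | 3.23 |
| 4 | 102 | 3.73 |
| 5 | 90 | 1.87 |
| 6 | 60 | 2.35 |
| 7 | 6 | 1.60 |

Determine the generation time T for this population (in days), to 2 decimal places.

3.69

lx = nx/n0 = nx/120: 1, 1, 0.95, 0.95, 0.85, 0.75, 0.5, 0.05
lx·mx: 0, 0, 2.166, 3.0685, 3.1705, 1.4025, 1.175, 0.08 → R0 = 11.0625
x·lx·mx: 0, 0, 4.332, 9.2055, 12.682, 7.0125, 7.05, 0.56 → Σ = 40.842
T = 40.842 / 11.0625 = 3.691932… → 3.69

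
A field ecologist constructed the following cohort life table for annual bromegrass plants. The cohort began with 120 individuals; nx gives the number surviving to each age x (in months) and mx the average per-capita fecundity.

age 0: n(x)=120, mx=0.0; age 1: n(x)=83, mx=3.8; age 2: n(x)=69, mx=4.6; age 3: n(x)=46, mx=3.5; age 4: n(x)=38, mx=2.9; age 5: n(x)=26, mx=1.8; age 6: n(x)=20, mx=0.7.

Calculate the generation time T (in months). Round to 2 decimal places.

2.27

lx = nx/n0 = nx/120: 1, 0.69167…, 0.575, 0.38333…, 0.31667…, 0.21667…, 0.16667…
lx·mx: 0, 2.628333…, 2.645, 1.341667…, 0.918333…, 0.39…, 0.116667… → R0 = 8.04…
x·lx·mx: 0, 2.628333…, 5.29, 4.025…, 3.673333…, 1.95…, 0.7… → Σ = 18.266667…
T = 18.266667… / 8.04… = 2.271973… → 2.27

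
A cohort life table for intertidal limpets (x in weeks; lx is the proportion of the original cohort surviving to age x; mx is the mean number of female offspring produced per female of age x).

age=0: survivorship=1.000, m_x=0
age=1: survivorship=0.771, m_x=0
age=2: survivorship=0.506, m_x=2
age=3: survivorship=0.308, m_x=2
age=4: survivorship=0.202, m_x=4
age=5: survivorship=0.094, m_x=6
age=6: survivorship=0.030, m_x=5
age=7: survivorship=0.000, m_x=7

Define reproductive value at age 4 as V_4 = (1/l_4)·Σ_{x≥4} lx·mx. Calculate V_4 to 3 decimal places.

lx·mx for x ≥ 4: 0.808, 0.564, 0.15, 0 → sum = 1.522
V_4 = 1.522 / l_4 = 1.522 / 0.202 = 7.534653… → 7.535

7.535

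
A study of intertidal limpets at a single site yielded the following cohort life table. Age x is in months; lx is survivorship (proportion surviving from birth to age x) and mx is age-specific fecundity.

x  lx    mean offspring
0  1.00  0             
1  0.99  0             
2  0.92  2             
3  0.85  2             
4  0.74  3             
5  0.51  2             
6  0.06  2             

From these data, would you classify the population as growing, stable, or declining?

R0 = Σ lx·mx = 0 + 0 + 1.84 + 1.7 + 2.22 + 1.02 + 0.12 = 6.9
R0 > 1, so the population is growing.

growing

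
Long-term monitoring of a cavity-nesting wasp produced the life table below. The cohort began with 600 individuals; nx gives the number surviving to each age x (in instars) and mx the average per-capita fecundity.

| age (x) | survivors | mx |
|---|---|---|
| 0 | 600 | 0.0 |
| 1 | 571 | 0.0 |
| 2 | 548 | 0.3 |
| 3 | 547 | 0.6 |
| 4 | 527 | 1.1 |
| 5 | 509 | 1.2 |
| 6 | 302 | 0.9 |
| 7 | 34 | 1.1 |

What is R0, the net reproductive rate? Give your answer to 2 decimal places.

lx = nx/n0 = nx/600: 1, 0.95167…, 0.91333…, 0.91167…, 0.87833…, 0.84833…, 0.50333…, 0.05667…
lx·mx by age: 0, 0, 0.274…, 0.547…, 0.966167…, 1.018…, 0.453…, 0.062333…
R0 = Σ lx·mx = 3.3205… → 3.32

3.32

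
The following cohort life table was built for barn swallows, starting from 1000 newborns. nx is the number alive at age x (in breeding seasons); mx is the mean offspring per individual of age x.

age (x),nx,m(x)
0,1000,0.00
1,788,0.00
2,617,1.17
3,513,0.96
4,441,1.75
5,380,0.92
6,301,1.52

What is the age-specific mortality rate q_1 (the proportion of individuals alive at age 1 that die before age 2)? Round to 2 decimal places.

lx = nx/n0 = nx/1000: 1, 0.788, 0.617, 0.513, 0.441, 0.38, 0.301
q_1 = (l_1 − l_2) / l_1 = (0.788 − 0.617) / 0.788
     = 0.171 / 0.788 = 0.217005… → 0.22

0.22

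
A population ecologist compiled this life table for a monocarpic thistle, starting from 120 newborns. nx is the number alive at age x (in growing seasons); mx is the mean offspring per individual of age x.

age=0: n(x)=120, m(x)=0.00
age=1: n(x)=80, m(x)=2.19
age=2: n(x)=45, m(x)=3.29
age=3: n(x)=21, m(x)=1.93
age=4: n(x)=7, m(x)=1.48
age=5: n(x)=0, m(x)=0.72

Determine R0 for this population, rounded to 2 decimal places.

3.12

lx = nx/n0 = nx/120: 1, 0.66667…, 0.375, 0.175, 0.05833…, 0
lx·mx by age: 0, 1.46…, 1.23375, 0.33775, 0.086333…, 0
R0 = Σ lx·mx = 3.117833… → 3.12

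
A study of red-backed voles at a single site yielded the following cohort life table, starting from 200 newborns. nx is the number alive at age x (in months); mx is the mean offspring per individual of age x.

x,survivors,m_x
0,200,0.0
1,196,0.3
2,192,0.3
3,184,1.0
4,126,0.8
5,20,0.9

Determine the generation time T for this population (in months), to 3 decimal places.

2.908

lx = nx/n0 = nx/200: 1, 0.98, 0.96, 0.92, 0.63, 0.1
lx·mx: 0, 0.294, 0.288, 0.92, 0.504, 0.09 → R0 = 2.096
x·lx·mx: 0, 0.294, 0.576, 2.76, 2.016, 0.45 → Σ = 6.096
T = 6.096 / 2.096 = 2.908397… → 2.908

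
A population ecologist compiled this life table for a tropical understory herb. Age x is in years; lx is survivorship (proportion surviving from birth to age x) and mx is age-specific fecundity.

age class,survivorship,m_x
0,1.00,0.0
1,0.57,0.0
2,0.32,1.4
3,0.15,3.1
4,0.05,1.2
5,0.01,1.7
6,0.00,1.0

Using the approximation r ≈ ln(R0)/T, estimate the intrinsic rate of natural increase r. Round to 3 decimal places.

-0.004

R0 = Σ lx·mx = 0 + 0 + 0.448 + 0.465 + 0.06 + 0.017 + 0 = 0.99
Σ x·lx·mx = 2.616; T = 2.616/0.99 = 2.64242…
r ≈ ln(R0)/T = ln(0.99)/2.64242… = -0.0038… → -0.004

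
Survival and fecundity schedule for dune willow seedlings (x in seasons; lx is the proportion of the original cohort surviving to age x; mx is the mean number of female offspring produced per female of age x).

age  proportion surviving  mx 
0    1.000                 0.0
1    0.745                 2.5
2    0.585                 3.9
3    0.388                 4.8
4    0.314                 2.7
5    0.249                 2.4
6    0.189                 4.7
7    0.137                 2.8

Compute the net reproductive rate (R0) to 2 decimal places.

lx·mx by age: 0, 1.8625, 2.2815, 1.8624, 0.8478, 0.5976, 0.8883, 0.3836
R0 = Σ lx·mx = 8.7237 → 8.72

8.72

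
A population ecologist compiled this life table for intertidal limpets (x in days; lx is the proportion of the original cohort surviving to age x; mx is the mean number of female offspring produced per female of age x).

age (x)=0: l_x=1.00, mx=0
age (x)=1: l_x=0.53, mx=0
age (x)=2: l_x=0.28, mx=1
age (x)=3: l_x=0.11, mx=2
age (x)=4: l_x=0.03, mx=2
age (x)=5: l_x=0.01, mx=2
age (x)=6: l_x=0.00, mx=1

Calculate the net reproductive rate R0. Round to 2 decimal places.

lx·mx by age: 0, 0, 0.28, 0.22, 0.06, 0.02, 0
R0 = Σ lx·mx = 0.58 → 0.58

0.58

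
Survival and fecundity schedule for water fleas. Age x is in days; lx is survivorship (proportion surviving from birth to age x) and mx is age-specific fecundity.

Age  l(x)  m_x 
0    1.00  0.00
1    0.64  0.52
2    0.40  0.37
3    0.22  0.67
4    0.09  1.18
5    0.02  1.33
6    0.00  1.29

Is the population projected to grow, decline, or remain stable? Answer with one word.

declining

R0 = Σ lx·mx = 0 + 0.3328 + 0.148 + 0.1474 + 0.1062 + 0.0266 + 0 = 0.761
R0 < 1, so the population is declining.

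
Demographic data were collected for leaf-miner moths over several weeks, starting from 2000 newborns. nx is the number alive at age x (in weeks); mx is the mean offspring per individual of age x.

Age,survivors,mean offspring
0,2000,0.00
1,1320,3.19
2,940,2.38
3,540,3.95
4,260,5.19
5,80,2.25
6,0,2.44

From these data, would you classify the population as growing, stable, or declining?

growing

lx = nx/n0 = nx/2000: 1, 0.66, 0.47, 0.27, 0.13, 0.04, 0
R0 = Σ lx·mx = 0 + 2.1054 + 1.1186 + 1.0665 + 0.6747 + 0.09 + 0 = 5.0552
R0 > 1, so the population is growing.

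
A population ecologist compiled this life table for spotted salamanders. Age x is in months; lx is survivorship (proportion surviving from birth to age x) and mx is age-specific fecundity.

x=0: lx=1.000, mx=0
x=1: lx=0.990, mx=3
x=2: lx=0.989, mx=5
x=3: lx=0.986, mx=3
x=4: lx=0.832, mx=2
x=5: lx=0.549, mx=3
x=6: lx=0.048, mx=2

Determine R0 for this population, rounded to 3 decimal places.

lx·mx by age: 0, 2.97, 4.945, 2.958, 1.664, 1.647, 0.096
R0 = Σ lx·mx = 14.28 → 14.280

14.280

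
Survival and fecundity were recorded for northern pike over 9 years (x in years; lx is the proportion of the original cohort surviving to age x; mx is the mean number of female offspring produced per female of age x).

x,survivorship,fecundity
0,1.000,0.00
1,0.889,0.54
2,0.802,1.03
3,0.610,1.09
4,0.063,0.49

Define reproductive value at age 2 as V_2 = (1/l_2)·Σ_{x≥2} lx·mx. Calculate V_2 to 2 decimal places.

1.90

lx·mx for x ≥ 2: 0.82606, 0.6649, 0.03087 → sum = 1.52183
V_2 = 1.52183 / l_2 = 1.52183 / 0.802 = 1.897544… → 1.90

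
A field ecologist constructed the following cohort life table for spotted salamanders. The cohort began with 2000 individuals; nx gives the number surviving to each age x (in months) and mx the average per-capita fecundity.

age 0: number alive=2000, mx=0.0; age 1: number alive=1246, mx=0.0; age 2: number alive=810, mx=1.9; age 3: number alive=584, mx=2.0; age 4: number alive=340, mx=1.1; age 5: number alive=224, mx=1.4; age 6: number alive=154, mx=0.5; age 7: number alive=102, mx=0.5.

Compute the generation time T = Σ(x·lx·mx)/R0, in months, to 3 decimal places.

2.971

lx = nx/n0 = nx/2000: 1, 0.623, 0.405, 0.292, 0.17, 0.112, 0.077, 0.051
lx·mx: 0, 0, 0.7695, 0.584, 0.187, 0.1568, 0.0385, 0.0255 → R0 = 1.7613
x·lx·mx: 0, 0, 1.539, 1.752, 0.748, 0.784, 0.231, 0.1785 → Σ = 5.2325
T = 5.2325 / 1.7613 = 2.970817… → 2.971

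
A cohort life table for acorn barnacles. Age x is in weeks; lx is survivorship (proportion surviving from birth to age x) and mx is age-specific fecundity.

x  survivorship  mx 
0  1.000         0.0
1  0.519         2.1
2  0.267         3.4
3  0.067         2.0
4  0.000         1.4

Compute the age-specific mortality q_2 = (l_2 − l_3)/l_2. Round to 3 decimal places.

0.749

q_2 = (l_2 − l_3) / l_2 = (0.267 − 0.067) / 0.267
     = 0.2 / 0.267 = 0.749064… → 0.749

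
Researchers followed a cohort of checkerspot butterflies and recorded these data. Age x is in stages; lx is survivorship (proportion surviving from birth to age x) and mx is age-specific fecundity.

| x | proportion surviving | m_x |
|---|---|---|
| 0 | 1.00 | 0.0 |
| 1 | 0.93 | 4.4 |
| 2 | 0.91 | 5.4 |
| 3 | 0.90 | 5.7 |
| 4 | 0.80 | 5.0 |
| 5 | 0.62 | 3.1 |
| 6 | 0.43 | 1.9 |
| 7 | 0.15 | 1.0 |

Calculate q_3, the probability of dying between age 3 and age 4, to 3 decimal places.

0.111

q_3 = (l_3 − l_4) / l_3 = (0.9 − 0.8) / 0.9
     = 0.1 / 0.9 = 0.111111… → 0.111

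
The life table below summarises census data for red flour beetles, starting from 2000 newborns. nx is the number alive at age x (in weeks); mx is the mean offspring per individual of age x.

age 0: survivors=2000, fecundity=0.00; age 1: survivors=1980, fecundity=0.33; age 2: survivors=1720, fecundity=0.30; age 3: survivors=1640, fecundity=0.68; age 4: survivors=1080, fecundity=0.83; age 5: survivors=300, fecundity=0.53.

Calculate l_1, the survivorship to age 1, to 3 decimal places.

0.990

l_1 = n_1/n_0 = 1980/2000 = 0.99 → 0.990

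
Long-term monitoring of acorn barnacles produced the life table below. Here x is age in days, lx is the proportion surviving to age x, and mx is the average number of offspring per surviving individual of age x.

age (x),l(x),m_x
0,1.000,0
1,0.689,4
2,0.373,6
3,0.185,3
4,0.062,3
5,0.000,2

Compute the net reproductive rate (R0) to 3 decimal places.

lx·mx by age: 0, 2.756, 2.238, 0.555, 0.186, 0
R0 = Σ lx·mx = 5.735 → 5.735

5.735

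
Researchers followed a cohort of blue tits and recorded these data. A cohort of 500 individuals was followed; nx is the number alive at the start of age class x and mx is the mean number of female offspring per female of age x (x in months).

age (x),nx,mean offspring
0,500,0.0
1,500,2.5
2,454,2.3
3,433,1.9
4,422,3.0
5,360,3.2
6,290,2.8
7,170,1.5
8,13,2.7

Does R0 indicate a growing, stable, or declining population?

growing

lx = nx/n0 = nx/500: 1, 1, 0.908, 0.866, 0.844, 0.72, 0.58, 0.34, 0.026
R0 = Σ lx·mx = 0 + 2.5 + 2.0884 + 1.6454 + 2.532 + 2.304 + 1.624 + 0.51 + 0.0702 = 13.274
R0 > 1, so the population is growing.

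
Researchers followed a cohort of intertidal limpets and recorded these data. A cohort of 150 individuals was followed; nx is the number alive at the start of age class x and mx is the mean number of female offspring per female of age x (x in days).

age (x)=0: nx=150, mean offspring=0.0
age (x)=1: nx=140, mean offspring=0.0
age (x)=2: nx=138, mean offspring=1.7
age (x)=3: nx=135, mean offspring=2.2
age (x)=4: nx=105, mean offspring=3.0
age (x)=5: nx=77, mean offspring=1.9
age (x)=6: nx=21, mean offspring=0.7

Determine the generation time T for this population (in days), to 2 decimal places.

lx = nx/n0 = nx/150: 1, 0.93333…, 0.92, 0.9, 0.7, 0.51333…, 0.14
lx·mx: 0, 0, 1.564, 1.98, 2.1, 0.975333…, 0.098 → R0 = 6.717333…
x·lx·mx: 0, 0, 3.128, 5.94, 8.4, 4.876667…, 0.588 → Σ = 22.932667…
T = 22.932667… / 6.717333… = 3.413954… → 3.41

3.41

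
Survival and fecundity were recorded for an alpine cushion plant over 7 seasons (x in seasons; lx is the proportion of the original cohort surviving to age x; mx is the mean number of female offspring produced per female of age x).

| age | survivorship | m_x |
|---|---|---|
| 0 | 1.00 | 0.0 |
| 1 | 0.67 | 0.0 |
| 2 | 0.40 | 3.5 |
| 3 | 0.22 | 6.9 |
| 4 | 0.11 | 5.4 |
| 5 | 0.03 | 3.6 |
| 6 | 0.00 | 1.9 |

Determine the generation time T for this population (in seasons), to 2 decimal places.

2.84

lx·mx: 0, 0, 1.4, 1.518, 0.594, 0.108, 0 → R0 = 3.62
x·lx·mx: 0, 0, 2.8, 4.554, 2.376, 0.54, 0 → Σ = 10.27
T = 10.27 / 3.62 = 2.837017… → 2.84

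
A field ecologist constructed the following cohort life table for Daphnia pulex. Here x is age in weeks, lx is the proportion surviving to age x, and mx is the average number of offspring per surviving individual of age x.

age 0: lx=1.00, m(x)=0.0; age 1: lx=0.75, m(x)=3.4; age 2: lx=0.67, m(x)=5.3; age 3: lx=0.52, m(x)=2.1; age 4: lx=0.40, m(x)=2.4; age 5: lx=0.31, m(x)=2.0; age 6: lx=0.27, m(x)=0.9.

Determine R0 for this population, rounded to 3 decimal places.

9.016

lx·mx by age: 0, 2.55, 3.551, 1.092, 0.96, 0.62, 0.243
R0 = Σ lx·mx = 9.016 → 9.016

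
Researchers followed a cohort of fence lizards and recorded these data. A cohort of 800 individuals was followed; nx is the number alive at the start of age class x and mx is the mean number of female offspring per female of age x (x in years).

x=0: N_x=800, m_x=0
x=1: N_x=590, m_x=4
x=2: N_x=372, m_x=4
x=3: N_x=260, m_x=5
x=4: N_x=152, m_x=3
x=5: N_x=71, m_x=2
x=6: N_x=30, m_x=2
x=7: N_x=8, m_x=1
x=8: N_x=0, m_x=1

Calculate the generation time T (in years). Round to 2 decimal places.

lx = nx/n0 = nx/800: 1, 0.7375, 0.465, 0.325, 0.19, 0.08875, 0.0375, 0.01, 0
lx·mx: 0, 2.95, 1.86, 1.625, 0.57, 0.1775, 0.075, 0.01, 0 → R0 = 7.2675
x·lx·mx: 0, 2.95, 3.72, 4.875, 2.28, 0.8875, 0.45, 0.07, 0 → Σ = 15.2325
T = 15.2325 / 7.2675 = 2.095975… → 2.10

2.10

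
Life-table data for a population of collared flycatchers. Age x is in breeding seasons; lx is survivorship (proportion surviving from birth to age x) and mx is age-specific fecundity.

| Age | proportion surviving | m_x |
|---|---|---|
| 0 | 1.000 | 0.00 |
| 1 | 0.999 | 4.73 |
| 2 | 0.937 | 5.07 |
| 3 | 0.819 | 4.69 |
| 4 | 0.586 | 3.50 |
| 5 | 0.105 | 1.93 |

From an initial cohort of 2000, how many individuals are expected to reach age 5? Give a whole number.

210

Expected survivors = N0 · l_5 = 2000 × 0.105 = 210 → 210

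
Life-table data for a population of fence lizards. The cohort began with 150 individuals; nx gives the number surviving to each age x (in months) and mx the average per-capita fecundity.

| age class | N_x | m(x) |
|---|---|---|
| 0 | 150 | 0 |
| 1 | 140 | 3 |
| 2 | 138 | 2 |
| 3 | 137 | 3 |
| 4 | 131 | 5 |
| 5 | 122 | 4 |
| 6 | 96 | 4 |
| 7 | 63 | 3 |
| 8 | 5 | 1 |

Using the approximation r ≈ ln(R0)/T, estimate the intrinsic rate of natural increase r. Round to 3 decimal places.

0.760

lx = nx/n0 = nx/150: 1, 0.93333…, 0.92, 0.91333…, 0.87333…, 0.81333…, 0.64, 0.42, 0.03333…
R0 = Σ lx·mx = 0 + 2.8… + 1.84 + 2.74… + 4.36667… + 3.25333… + 2.56 + 1.26 + 0.03333… = 18.853333…
Σ x·lx·mx = 72.88…; T = 72.88…/18.853333… = 3.86563…
r ≈ ln(R0)/T = ln(18.853333…)/3.86563… = 0.75969… → 0.760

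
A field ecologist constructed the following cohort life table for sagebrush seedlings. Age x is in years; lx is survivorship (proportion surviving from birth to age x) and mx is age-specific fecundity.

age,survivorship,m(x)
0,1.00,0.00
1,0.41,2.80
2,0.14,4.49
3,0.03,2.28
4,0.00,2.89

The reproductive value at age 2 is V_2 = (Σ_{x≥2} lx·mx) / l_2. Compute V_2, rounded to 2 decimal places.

4.98

lx·mx for x ≥ 2: 0.6286, 0.0684, 0 → sum = 0.697
V_2 = 0.697 / l_2 = 0.697 / 0.14 = 4.978571… → 4.98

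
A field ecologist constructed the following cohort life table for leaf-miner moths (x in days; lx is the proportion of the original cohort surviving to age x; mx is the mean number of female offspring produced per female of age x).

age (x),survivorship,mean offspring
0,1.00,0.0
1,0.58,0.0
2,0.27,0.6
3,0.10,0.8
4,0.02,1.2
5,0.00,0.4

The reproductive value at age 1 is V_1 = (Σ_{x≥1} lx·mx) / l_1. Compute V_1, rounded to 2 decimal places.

lx·mx for x ≥ 1: 0, 0.162, 0.08, 0.024, 0 → sum = 0.266
V_1 = 0.266 / l_1 = 0.266 / 0.58 = 0.458621… → 0.46

0.46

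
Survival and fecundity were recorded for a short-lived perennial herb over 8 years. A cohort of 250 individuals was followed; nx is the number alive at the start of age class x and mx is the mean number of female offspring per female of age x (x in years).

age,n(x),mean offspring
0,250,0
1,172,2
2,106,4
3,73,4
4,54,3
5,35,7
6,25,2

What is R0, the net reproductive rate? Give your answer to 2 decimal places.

6.07

lx = nx/n0 = nx/250: 1, 0.688, 0.424, 0.292, 0.216, 0.14, 0.1
lx·mx by age: 0, 1.376, 1.696, 1.168, 0.648, 0.98, 0.2
R0 = Σ lx·mx = 6.068 → 6.07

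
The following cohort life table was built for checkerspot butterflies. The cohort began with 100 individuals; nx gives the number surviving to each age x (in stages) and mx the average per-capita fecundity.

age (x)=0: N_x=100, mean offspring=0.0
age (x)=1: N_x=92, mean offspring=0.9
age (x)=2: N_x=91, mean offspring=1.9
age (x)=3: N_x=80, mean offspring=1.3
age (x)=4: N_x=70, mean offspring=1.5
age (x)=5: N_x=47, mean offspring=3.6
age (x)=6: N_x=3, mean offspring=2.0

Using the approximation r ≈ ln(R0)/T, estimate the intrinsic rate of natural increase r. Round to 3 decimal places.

0.581

lx = nx/n0 = nx/100: 1, 0.92, 0.91, 0.8, 0.7, 0.47, 0.03
R0 = Σ lx·mx = 0 + 0.828 + 1.729 + 1.04 + 1.05 + 1.692 + 0.06 = 6.399
Σ x·lx·mx = 20.426; T = 20.426/6.399 = 3.19206…
r ≈ ln(R0)/T = ln(6.399)/3.19206… = 0.58149… → 0.581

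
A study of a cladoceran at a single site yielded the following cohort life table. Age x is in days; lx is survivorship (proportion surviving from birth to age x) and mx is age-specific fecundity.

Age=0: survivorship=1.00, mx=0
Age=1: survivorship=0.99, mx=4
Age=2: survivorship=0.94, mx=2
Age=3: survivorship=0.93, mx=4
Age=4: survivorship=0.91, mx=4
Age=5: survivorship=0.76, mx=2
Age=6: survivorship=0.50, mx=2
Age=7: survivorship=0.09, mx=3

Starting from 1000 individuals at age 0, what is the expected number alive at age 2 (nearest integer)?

940

Expected survivors = N0 · l_2 = 1000 × 0.94 = 940 → 940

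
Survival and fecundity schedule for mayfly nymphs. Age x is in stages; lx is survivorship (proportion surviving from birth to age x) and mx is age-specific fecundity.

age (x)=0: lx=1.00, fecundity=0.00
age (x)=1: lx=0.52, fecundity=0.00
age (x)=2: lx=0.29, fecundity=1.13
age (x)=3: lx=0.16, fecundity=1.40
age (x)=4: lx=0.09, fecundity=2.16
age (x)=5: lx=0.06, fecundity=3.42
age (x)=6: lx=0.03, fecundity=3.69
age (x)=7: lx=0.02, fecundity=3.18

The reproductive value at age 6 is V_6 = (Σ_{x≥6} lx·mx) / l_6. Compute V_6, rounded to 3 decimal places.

lx·mx for x ≥ 6: 0.1107, 0.0636 → sum = 0.1743
V_6 = 0.1743 / l_6 = 0.1743 / 0.03 = 5.81 → 5.810

5.810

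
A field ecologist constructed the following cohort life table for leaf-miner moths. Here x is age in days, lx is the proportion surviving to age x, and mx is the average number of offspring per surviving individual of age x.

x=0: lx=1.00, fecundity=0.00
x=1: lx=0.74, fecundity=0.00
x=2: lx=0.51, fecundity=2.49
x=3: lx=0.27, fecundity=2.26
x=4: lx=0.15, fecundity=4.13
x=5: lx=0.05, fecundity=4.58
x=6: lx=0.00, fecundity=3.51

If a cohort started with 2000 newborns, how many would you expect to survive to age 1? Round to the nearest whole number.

1480

Expected survivors = N0 · l_1 = 2000 × 0.74 = 1480 → 1480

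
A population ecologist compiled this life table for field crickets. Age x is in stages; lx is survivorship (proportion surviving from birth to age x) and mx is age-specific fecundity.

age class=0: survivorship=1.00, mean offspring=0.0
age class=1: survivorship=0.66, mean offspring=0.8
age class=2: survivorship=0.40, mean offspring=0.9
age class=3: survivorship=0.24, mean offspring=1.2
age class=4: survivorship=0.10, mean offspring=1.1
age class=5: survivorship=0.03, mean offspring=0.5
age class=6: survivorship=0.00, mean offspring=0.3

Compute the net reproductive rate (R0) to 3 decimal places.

lx·mx by age: 0, 0.528, 0.36, 0.288, 0.11, 0.015, 0
R0 = Σ lx·mx = 1.301 → 1.301

1.301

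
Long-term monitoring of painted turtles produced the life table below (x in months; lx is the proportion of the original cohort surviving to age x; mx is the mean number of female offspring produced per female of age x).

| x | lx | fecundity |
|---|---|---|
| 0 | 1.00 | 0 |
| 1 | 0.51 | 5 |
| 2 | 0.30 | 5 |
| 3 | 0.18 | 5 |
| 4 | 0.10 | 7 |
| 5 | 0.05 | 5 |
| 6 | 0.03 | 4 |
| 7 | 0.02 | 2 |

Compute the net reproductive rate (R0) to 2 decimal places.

lx·mx by age: 0, 2.55, 1.5, 0.9, 0.7, 0.25, 0.12, 0.04
R0 = Σ lx·mx = 6.06 → 6.06

6.06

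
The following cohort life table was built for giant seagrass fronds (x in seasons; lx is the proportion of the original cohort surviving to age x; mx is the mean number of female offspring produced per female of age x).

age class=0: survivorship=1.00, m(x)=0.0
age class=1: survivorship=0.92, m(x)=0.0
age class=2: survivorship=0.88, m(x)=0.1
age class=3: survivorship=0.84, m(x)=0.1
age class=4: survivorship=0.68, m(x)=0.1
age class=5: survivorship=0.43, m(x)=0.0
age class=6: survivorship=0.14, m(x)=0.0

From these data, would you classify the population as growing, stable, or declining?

declining

R0 = Σ lx·mx = 0 + 0 + 0.088 + 0.084 + 0.068 + 0 + 0 = 0.24
R0 < 1, so the population is declining.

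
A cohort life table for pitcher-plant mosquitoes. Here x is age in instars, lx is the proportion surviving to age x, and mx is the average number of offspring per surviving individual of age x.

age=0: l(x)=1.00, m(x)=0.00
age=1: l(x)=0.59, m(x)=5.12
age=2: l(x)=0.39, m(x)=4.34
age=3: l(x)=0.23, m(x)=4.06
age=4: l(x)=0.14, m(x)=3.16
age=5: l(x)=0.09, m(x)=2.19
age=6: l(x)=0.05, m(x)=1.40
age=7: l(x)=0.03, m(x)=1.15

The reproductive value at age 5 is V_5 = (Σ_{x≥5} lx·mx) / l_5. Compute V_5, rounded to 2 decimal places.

3.35

lx·mx for x ≥ 5: 0.1971, 0.07, 0.0345 → sum = 0.3016
V_5 = 0.3016 / l_5 = 0.3016 / 0.09 = 3.351111… → 3.35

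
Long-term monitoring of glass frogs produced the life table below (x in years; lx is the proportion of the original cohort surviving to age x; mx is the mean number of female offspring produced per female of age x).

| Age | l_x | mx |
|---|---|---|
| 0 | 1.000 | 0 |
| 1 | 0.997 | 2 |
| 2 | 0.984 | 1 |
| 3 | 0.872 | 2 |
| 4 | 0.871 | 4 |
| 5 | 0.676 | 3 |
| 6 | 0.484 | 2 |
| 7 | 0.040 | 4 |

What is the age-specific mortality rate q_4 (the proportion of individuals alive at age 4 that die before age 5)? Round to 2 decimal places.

q_4 = (l_4 − l_5) / l_4 = (0.871 − 0.676) / 0.871
     = 0.195 / 0.871 = 0.223881… → 0.22

0.22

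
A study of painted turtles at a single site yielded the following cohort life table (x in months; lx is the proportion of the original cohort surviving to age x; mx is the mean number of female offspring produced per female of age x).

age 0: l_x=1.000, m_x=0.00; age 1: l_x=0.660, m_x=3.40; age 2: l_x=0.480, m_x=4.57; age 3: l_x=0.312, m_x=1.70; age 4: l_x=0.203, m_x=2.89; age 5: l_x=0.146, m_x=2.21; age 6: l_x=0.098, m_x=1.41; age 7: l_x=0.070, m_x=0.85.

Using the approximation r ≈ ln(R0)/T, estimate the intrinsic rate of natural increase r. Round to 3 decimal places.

0.816

R0 = Σ lx·mx = 0 + 2.244 + 2.1936 + 0.5304 + 0.58667 + 0.32266 + 0.13818 + 0.0595 = 6.07501
Σ x·lx·mx = 13.42796; T = 13.42796/6.07501 = 2.21036…
r ≈ ln(R0)/T = ln(6.07501)/2.21036… = 0.81624… → 0.816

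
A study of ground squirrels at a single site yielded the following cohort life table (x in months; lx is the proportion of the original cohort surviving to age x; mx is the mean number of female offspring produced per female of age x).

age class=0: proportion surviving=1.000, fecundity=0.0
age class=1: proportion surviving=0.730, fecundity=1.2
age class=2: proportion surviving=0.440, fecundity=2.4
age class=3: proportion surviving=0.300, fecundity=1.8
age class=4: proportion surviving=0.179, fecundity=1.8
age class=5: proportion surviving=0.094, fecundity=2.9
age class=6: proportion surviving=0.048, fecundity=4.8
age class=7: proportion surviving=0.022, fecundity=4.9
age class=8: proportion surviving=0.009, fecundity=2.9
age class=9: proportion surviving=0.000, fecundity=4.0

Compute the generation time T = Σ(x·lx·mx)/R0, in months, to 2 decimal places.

lx·mx: 0, 0.876, 1.056, 0.54, 0.3222, 0.2726, 0.2304, 0.1078, 0.0261, 0 → R0 = 3.4311
x·lx·mx: 0, 0.876, 2.112, 1.62, 1.2888, 1.363, 1.3824, 0.7546, 0.2088, 0 → Σ = 9.6056
T = 9.6056 / 3.4311 = 2.799569… → 2.80

2.80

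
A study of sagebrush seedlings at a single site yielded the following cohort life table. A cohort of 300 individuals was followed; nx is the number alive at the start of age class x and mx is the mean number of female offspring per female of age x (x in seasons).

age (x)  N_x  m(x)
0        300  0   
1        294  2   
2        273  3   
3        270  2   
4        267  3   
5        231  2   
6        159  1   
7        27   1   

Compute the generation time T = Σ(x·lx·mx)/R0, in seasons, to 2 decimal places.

3.09

lx = nx/n0 = nx/300: 1, 0.98, 0.91, 0.9, 0.89, 0.77, 0.53, 0.09
lx·mx: 0, 1.96, 2.73, 1.8, 2.67, 1.54, 0.53, 0.09 → R0 = 11.32
x·lx·mx: 0, 1.96, 5.46, 5.4, 10.68, 7.7, 3.18, 0.63 → Σ = 35.01
T = 35.01 / 11.32 = 3.092756… → 3.09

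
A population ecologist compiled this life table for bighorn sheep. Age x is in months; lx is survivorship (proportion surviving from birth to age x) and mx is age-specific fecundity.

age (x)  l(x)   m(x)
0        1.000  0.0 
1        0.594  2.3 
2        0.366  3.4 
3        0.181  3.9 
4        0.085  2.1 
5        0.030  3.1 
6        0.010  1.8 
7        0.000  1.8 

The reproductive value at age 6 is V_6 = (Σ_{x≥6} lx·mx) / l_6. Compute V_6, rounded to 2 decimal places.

lx·mx for x ≥ 6: 0.018, 0 → sum = 0.018
V_6 = 0.018 / l_6 = 0.018 / 0.01 = 1.8 → 1.80

1.80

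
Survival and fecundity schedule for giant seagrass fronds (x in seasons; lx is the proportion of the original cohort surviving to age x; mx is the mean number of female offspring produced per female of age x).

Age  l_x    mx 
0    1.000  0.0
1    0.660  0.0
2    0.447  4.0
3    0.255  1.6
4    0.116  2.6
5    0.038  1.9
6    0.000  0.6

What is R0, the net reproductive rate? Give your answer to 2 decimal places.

lx·mx by age: 0, 0, 1.788, 0.408, 0.3016, 0.0722, 0
R0 = Σ lx·mx = 2.5698 → 2.57

2.57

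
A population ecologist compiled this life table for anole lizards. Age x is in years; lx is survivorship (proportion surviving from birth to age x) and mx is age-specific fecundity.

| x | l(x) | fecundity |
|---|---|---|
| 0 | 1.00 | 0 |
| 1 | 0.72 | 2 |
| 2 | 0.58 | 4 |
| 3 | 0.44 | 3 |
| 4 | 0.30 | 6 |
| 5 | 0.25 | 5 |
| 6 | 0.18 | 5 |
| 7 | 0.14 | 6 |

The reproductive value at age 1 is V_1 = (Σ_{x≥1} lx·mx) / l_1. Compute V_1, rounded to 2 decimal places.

lx·mx for x ≥ 1: 1.44, 2.32, 1.32, 1.8, 1.25, 0.9, 0.84 → sum = 9.87
V_1 = 9.87 / l_1 = 9.87 / 0.72 = 13.708333… → 13.71

13.71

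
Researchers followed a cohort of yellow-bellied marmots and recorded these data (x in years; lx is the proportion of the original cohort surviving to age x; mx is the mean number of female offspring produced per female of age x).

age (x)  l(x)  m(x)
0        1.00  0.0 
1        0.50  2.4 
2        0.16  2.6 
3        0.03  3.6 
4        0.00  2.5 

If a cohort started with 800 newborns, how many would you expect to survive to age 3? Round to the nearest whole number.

Expected survivors = N0 · l_3 = 800 × 0.03 = 24 → 24

24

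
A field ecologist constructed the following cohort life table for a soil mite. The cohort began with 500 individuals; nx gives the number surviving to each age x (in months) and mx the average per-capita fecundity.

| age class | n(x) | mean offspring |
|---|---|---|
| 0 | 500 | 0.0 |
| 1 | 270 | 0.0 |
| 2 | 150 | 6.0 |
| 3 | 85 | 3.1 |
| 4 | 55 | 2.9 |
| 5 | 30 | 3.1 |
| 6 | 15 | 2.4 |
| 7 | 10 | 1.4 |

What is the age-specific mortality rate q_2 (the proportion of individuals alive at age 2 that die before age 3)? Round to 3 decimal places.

lx = nx/n0 = nx/500: 1, 0.54, 0.3, 0.17, 0.11, 0.06, 0.03, 0.02
q_2 = (l_2 − l_3) / l_2 = (0.3 − 0.17) / 0.3
     = 0.13 / 0.3 = 0.433333… → 0.433

0.433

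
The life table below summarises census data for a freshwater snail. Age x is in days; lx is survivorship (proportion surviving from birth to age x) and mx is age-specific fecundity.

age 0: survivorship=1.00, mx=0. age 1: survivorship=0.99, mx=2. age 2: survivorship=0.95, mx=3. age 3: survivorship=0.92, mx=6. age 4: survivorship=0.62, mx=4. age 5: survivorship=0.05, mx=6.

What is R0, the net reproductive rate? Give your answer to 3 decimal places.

lx·mx by age: 0, 1.98, 2.85, 5.52, 2.48, 0.3
R0 = Σ lx·mx = 13.13 → 13.130

13.130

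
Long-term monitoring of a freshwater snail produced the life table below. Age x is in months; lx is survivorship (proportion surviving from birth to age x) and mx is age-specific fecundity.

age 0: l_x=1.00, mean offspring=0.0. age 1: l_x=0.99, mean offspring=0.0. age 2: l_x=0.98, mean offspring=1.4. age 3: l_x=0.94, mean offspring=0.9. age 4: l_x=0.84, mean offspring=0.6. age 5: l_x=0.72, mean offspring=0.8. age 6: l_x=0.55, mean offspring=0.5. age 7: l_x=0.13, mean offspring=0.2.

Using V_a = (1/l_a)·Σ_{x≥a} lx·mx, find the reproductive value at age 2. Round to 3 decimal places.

lx·mx for x ≥ 2: 1.372, 0.846, 0.504, 0.576, 0.275, 0.026 → sum = 3.599
V_2 = 3.599 / l_2 = 3.599 / 0.98 = 3.672449… → 3.672

3.672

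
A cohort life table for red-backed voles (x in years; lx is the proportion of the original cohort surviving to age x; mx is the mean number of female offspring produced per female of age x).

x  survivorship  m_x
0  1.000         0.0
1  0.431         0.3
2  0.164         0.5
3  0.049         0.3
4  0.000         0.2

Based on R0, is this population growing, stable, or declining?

R0 = Σ lx·mx = 0 + 0.1293 + 0.082 + 0.0147 + 0 = 0.226
R0 < 1, so the population is declining.

declining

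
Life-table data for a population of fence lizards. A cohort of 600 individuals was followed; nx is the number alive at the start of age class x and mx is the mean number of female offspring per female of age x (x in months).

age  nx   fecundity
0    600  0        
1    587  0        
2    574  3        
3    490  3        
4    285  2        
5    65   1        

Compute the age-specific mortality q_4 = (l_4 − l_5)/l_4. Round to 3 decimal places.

0.772

lx = nx/n0 = nx/600: 1, 0.97833…, 0.95667…, 0.81667…, 0.475, 0.10833…
q_4 = (l_4 − l_5) / l_4 = (0.475 − 0.108333…) / 0.475
     = 0.366667… / 0.475 = 0.77193… → 0.772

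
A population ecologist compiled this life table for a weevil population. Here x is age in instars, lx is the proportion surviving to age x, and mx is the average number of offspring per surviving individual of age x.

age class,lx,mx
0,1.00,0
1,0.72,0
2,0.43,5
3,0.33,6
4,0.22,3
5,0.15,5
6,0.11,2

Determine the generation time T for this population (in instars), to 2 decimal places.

lx·mx: 0, 0, 2.15, 1.98, 0.66, 0.75, 0.22 → R0 = 5.76
x·lx·mx: 0, 0, 4.3, 5.94, 2.64, 3.75, 1.32 → Σ = 17.95
T = 17.95 / 5.76 = 3.116319… → 3.12

3.12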